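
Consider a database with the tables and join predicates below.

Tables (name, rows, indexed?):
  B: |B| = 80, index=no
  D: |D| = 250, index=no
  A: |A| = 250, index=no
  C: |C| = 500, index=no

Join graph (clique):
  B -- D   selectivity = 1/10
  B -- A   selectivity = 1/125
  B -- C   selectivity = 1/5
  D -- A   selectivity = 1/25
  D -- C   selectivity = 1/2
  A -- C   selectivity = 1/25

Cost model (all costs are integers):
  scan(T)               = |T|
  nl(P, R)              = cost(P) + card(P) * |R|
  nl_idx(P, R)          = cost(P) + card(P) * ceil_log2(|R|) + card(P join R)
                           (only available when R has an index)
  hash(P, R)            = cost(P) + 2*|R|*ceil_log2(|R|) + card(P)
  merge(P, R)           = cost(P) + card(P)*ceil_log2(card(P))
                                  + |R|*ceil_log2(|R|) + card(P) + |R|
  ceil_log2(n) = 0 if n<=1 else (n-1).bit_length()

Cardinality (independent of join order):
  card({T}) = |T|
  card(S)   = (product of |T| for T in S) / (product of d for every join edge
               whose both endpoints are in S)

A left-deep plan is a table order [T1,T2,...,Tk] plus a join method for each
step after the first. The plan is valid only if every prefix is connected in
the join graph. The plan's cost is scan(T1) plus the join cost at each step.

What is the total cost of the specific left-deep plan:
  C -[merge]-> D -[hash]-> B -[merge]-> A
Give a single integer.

1873620

step 1: scan C: cost=500, card=500
step 2: join D via merge
    card(P join D) = 500*250/(2) = 62500
    cost = 500 + 500*9 + 250*8 + 500 + 250 = 7750
step 3: join B via hash
    card(P join B) = 62500*80/(10*5) = 100000
    cost = 7750 + 2*80*7 + 62500 = 71370
step 4: join A via merge
    card(P join A) = 100000*250/(125*25*25) = 320
    cost = 71370 + 100000*17 + 250*8 + 100000 + 250 = 1873620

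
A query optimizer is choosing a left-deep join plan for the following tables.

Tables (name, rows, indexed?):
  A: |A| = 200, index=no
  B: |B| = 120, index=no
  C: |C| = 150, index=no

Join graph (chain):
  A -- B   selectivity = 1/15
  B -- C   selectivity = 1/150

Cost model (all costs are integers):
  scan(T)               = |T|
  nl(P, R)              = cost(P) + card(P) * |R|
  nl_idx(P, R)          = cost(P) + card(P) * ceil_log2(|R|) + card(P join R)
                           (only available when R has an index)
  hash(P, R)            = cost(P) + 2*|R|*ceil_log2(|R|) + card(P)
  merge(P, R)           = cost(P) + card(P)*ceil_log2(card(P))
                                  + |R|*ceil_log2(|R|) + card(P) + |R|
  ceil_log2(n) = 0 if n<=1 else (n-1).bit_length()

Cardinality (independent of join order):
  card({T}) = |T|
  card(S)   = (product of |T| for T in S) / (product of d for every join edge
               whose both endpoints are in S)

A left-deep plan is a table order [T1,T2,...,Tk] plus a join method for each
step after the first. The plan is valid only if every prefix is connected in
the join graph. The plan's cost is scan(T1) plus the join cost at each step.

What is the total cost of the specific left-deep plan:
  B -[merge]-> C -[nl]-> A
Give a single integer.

step 1: scan B: cost=120, card=120
step 2: join C via merge
    card(P join C) = 120*150/(150) = 120
    cost = 120 + 120*7 + 150*8 + 120 + 150 = 2430
step 3: join A via nl
    card(P join A) = 120*200/(15) = 1600
    cost = 2430 + 120*200 = 26430

26430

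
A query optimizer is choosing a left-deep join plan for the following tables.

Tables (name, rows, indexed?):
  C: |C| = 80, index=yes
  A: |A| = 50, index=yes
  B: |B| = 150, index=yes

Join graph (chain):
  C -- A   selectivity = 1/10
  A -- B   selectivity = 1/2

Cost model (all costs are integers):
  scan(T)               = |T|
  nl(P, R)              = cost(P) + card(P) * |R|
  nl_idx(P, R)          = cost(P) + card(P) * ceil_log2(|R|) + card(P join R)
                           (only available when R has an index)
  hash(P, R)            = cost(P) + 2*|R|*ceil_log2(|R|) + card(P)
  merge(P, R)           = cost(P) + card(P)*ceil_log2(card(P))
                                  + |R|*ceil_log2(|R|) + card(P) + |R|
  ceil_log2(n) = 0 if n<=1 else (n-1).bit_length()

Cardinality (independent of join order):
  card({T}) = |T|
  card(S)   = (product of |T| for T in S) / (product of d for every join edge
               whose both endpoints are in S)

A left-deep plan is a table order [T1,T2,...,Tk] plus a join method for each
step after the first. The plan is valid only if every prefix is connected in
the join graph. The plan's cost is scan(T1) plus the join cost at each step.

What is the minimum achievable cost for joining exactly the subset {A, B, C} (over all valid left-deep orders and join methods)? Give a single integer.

Selinger DP over subsets of {A,B,C}:
  {C}: scan cost=80, card=80
  {A}: scan cost=50, card=50
  {B}: scan cost=150, card=150
  {AC}: card=400; try (A,hash)→760, (C,nl_idx)→800, (A,nl_idx)→960, (C,merge)→1040, (A,merge)→1070, (C,hash)→1220 …(+2); best=760 via (A,hash)
  {AB}: card=3750; try (A,hash)→900, (B,merge)→1750, (A,merge)→1850, (B,hash)→2500, (B,nl_idx)→4200, (A,nl_idx)→4800 …(+2); best=900 via (A,hash)
  {ABC}: card=30000; try (B,hash)→3560, (C,hash)→5770, (B,merge)→6110, (B,nl_idx)→33960, (C,merge)→50290, (C,nl_idx)→57150 …(+2); best=3560 via (B,hash)

3560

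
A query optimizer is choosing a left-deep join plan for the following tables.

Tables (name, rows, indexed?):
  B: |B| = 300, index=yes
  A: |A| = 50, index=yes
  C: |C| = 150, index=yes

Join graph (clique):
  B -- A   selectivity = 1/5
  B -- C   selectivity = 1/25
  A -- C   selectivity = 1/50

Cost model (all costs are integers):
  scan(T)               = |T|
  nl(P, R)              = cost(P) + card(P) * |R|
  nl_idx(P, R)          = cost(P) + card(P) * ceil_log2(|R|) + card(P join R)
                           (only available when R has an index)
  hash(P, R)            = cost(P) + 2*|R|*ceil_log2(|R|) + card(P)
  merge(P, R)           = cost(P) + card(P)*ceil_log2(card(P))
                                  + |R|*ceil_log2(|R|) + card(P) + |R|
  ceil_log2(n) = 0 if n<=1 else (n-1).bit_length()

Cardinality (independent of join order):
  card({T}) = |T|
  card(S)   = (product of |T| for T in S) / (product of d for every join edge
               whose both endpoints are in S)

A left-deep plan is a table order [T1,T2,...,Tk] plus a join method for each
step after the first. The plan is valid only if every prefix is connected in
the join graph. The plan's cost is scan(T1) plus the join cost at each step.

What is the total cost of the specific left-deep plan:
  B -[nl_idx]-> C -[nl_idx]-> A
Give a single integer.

15660

step 1: scan B: cost=300, card=300
step 2: join C via nl_idx
    card(P join C) = 300*150/(25) = 1800
    cost = 300 + 300*8 + 1800 = 4500
step 3: join A via nl_idx
    card(P join A) = 1800*50/(5*50) = 360
    cost = 4500 + 1800*6 + 360 = 15660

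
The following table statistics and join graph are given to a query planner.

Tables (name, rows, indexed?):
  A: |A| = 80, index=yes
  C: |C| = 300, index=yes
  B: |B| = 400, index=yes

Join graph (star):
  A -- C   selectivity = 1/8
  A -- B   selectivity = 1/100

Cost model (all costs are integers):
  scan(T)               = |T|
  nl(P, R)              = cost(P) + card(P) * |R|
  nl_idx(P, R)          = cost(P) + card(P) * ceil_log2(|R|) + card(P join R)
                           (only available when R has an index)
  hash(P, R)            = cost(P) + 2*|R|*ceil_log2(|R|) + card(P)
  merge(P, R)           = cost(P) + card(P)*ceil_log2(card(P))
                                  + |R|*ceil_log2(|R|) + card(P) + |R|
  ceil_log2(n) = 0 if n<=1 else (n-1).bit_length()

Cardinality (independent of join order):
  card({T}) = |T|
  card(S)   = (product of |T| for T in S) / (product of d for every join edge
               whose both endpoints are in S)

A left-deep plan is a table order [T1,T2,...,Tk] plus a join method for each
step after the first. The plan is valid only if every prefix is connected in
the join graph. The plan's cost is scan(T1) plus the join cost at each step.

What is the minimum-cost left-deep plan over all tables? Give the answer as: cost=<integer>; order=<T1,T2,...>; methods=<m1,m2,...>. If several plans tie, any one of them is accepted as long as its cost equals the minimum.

Selinger DP (subsets sized 1..n):
  {A}: scan cost=80, card=80
  {C}: scan cost=300, card=300
  {B}: scan cost=400, card=400
  {AC}: card=3000; try (A,hash)→1720, (C,merge)→3720, (C,nl_idx)→3800, (A,merge)→3940, (A,nl_idx)→5400, (C,hash)→5560 …(+2); best=1720 via (A,hash)
  {AB}: card=320; try (B,nl_idx)→1120, (A,hash)→1920, (A,nl_idx)→3520, (B,merge)→4720, (A,merge)→5040, (B,hash)→7360 …(+2); best=1120 via (B,nl_idx)
  {ABC}: card=12000; try (C,hash)→6840, (C,merge)→7320, (B,hash)→11920, (C,nl_idx)→16000, (B,nl_idx)→40720, (B,merge)→44720 …(+2); best=6840 via (C,hash)

cost=6840; order=A,B,C; methods=nl_idx,hash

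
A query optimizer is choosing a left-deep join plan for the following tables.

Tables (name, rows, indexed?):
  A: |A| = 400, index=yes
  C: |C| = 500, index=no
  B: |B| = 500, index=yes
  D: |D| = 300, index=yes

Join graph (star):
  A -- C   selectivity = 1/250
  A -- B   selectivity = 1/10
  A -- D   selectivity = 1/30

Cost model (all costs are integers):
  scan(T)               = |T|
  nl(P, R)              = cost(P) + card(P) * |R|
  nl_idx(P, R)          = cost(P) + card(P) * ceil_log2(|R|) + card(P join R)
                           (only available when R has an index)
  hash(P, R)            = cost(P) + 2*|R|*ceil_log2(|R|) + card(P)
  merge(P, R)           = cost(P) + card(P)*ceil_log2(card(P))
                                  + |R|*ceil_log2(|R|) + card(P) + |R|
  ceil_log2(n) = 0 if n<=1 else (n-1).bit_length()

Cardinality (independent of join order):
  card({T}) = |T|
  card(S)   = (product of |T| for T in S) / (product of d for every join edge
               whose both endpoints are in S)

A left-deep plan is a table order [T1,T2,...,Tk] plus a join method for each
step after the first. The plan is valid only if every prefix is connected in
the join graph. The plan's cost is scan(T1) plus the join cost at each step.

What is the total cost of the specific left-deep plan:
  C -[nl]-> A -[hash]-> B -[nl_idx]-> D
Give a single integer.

970300

step 1: scan C: cost=500, card=500
step 2: join A via nl
    card(P join A) = 500*400/(250) = 800
    cost = 500 + 500*400 = 200500
step 3: join B via hash
    card(P join B) = 800*500/(10) = 40000
    cost = 200500 + 2*500*9 + 800 = 210300
step 4: join D via nl_idx
    card(P join D) = 40000*300/(30) = 400000
    cost = 210300 + 40000*9 + 400000 = 970300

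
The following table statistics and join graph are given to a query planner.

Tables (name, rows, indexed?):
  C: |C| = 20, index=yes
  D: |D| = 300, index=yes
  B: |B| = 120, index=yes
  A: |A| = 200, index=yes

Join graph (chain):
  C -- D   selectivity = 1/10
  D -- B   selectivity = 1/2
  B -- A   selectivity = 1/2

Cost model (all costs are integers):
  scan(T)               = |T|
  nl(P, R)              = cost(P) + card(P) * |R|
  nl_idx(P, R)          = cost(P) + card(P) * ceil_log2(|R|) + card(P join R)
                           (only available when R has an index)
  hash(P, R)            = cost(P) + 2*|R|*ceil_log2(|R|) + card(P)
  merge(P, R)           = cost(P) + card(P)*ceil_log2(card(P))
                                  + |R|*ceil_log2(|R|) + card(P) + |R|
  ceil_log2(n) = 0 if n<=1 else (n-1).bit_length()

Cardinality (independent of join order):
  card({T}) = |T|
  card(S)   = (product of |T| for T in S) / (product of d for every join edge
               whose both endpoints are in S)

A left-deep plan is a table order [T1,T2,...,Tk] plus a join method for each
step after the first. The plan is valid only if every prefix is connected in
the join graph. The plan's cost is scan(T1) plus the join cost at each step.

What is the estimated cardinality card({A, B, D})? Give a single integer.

1800000

Tables in S: A(200), B(120), D(300)
Edges inside S: D-B(d=2), B-A(d=2)
numerator = 200 * 120 * 300 = 7200000
denominator = 2 * 2 = 4
card(S) = 7200000 / 4 = 1800000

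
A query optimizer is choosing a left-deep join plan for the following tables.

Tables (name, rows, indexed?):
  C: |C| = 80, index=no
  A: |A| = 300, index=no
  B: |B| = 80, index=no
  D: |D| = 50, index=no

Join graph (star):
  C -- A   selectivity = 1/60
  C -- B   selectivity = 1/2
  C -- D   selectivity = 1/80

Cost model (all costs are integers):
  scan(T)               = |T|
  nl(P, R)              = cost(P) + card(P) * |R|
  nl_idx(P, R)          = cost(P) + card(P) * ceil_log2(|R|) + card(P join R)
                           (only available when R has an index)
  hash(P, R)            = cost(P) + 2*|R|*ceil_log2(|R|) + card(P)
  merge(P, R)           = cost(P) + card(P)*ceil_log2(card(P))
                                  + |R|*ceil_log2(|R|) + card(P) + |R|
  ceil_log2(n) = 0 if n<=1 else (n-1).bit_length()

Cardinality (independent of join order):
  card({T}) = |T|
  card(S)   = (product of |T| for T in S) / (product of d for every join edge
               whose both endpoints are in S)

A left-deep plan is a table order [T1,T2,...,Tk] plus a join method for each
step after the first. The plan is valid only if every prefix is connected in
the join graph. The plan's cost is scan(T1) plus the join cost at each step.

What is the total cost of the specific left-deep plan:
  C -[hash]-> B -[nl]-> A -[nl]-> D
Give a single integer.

step 1: scan C: cost=80, card=80
step 2: join B via hash
    card(P join B) = 80*80/(2) = 3200
    cost = 80 + 2*80*7 + 80 = 1280
step 3: join A via nl
    card(P join A) = 3200*300/(60) = 16000
    cost = 1280 + 3200*300 = 961280
step 4: join D via nl
    card(P join D) = 16000*50/(80) = 10000
    cost = 961280 + 16000*50 = 1761280

1761280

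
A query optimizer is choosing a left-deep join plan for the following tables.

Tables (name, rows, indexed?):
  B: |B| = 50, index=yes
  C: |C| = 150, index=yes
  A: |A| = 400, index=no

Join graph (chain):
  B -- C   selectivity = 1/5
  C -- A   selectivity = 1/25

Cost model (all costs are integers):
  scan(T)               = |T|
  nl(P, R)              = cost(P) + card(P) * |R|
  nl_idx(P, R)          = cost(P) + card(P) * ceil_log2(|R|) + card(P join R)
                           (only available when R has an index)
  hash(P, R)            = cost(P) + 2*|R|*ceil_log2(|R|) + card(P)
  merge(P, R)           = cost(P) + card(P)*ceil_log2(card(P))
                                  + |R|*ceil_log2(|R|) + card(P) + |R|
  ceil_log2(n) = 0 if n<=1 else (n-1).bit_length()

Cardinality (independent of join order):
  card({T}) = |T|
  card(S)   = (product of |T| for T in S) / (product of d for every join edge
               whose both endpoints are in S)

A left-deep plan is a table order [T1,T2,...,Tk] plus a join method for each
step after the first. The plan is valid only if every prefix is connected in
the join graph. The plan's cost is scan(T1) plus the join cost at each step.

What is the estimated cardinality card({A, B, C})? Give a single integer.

Tables in S: A(400), B(50), C(150)
Edges inside S: B-C(d=5), C-A(d=25)
numerator = 400 * 50 * 150 = 3000000
denominator = 5 * 25 = 125
card(S) = 3000000 / 125 = 24000

24000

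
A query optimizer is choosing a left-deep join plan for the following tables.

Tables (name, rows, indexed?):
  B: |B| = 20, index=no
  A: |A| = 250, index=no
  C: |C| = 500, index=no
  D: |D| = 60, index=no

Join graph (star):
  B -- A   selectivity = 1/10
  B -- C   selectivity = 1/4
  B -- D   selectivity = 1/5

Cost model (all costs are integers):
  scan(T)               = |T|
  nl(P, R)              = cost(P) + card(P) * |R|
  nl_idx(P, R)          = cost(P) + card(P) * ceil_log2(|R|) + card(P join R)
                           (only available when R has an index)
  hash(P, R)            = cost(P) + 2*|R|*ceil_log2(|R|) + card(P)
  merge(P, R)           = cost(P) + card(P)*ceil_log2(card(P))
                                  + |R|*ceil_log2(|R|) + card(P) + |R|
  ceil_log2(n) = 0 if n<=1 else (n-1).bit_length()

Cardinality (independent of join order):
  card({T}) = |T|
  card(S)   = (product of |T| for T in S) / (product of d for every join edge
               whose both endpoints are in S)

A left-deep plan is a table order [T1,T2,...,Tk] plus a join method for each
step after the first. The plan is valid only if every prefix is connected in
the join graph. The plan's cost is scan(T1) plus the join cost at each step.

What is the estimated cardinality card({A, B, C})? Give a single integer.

Tables in S: A(250), B(20), C(500)
Edges inside S: B-A(d=10), B-C(d=4)
numerator = 250 * 20 * 500 = 2500000
denominator = 10 * 4 = 40
card(S) = 2500000 / 40 = 62500

62500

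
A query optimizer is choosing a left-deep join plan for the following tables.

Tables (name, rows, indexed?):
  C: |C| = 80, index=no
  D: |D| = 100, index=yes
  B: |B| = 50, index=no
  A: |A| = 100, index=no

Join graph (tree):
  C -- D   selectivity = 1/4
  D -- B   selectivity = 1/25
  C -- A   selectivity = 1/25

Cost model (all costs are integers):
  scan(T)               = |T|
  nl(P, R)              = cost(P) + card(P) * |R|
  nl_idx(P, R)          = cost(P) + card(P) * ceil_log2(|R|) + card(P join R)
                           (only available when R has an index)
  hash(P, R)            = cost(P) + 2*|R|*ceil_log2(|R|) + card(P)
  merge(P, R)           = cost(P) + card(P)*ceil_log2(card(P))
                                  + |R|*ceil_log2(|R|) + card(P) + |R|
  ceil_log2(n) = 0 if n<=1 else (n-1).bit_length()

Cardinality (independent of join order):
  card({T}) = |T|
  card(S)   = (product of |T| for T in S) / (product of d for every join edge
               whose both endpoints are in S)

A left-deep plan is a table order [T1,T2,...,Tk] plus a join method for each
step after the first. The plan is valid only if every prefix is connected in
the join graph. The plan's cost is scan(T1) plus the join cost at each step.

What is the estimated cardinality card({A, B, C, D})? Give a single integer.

Tables in S: A(100), B(50), C(80), D(100)
Edges inside S: C-D(d=4), D-B(d=25), C-A(d=25)
numerator = 100 * 50 * 80 * 100 = 40000000
denominator = 4 * 25 * 25 = 2500
card(S) = 40000000 / 2500 = 16000

16000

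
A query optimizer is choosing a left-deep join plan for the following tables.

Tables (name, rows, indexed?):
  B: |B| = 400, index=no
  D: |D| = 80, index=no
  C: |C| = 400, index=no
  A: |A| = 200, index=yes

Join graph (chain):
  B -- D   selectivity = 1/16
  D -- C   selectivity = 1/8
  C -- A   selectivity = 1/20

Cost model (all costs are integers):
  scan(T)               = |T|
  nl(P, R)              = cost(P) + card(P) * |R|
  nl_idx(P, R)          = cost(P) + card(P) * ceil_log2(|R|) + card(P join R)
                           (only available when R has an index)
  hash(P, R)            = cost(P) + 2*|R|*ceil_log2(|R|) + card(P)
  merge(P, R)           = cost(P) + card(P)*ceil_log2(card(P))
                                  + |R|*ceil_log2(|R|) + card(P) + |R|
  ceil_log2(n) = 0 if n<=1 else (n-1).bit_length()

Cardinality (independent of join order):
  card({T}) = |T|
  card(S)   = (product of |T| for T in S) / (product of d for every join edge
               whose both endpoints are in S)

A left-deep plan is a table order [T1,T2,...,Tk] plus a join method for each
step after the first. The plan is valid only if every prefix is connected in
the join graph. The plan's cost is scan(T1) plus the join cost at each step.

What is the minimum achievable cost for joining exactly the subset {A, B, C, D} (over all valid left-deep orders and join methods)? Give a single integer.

Selinger DP over subsets of {A,B,C,D}:
  {B}: scan cost=400, card=400
  {D}: scan cost=80, card=80
  {C}: scan cost=400, card=400
  {A}: scan cost=200, card=200
  {BD}: card=2000; try (D,hash)→1920, (B,merge)→4720, (D,merge)→5040, (B,hash)→7360, (B,nl)→32080, (D,nl)→32400; best=1920 via (D,hash)
  {CD}: card=4000; try (D,hash)→1920, (C,merge)→4720, (D,merge)→5040, (C,hash)→7360, (C,nl)→32080, (D,nl)→32400; best=1920 via (D,hash)
  {AC}: card=4000; try (A,hash)→4000, (C,merge)→6000, (A,merge)→6200, (C,hash)→7600, (A,nl_idx)→7600, (C,nl)→80200 …(+1); best=4000 via (A,hash)
  {BCD}: card=100000; try (C,hash)→11120, (B,hash)→13120, (C,merge)→29920, (B,merge)→57920, (C,nl)→801920, (B,nl)→1601920; best=11120 via (C,hash)
  {ACD}: card=40000; try (D,hash)→9120, (A,hash)→9120, (A,merge)→55720, (D,merge)→56640, (A,nl_idx)→73920, (D,nl)→324000 …(+1); best=9120 via (D,hash)
  {ABCD}: card=1000000; try (B,hash)→56320, (A,hash)→114320, (B,merge)→693120, (A,nl_idx)→1811120, (A,merge)→1812920, (B,nl)→16009120 …(+1); best=56320 via (B,hash)

56320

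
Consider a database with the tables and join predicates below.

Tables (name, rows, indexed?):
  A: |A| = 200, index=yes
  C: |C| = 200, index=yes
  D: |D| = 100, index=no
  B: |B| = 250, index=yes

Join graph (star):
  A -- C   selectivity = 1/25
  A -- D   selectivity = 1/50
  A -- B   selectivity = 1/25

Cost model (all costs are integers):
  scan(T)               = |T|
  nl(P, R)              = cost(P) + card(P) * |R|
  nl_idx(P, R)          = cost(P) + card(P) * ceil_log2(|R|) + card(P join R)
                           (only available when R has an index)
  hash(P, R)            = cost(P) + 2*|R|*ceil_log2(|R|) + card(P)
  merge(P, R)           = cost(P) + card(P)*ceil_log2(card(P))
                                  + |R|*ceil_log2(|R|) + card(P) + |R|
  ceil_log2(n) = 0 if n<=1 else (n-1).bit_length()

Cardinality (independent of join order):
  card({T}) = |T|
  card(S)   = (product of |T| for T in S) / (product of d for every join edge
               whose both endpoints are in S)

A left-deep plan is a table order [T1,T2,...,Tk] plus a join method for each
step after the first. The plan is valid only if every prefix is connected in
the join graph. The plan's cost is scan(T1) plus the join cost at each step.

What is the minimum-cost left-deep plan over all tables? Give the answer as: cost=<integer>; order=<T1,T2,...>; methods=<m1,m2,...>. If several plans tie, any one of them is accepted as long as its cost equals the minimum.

cost=12100; order=D,A,C,B; methods=nl_idx,hash,hash

Selinger DP (subsets sized 1..n):
  {A}: scan cost=200, card=200
  {C}: scan cost=200, card=200
  {D}: scan cost=100, card=100
  {B}: scan cost=250, card=250
  {AC}: card=1600; try (C,nl_idx)→3400, (A,nl_idx)→3400, (C,hash)→3600, (A,hash)→3600, (C,merge)→3800, (A,merge)→3800 …(+2); best=3400 via (C,nl_idx)
  {AD}: card=400; try (A,nl_idx)→1300, (D,hash)→1800, (A,merge)→2700, (D,merge)→2800, (A,hash)→3400, (A,nl)→20100 …(+1); best=1300 via (A,nl_idx)
  {AB}: card=2000; try (A,hash)→3700, (B,nl_idx)→3800, (B,merge)→4250, (A,nl_idx)→4250, (A,merge)→4300, (B,hash)→4400 …(+2); best=3700 via (A,hash)
  {ACD}: card=3200; try (C,hash)→4900, (D,hash)→6400, (C,merge)→7100, (C,nl_idx)→7700, (D,merge)→23400, (C,nl)→81300 …(+1); best=4900 via (C,hash)
  {ABC}: card=16000; try (C,hash)→8900, (B,hash)→9000, (B,merge)→24850, (C,merge)→29500, (B,nl_idx)→32200, (C,nl_idx)→35700 …(+2); best=8900 via (C,hash)
  {ABD}: card=4000; try (B,hash)→5700, (D,hash)→7100, (B,merge)→7550, (B,nl_idx)→8500, (D,merge)→28500, (B,nl)→101300 …(+1); best=5700 via (B,hash)
  {ABCD}: card=32000; try (B,hash)→12100, (C,hash)→12900, (D,hash)→26300, (B,merge)→48750, (C,merge)→59500, (B,nl_idx)→62500 …(+5); best=12100 via (B,hash)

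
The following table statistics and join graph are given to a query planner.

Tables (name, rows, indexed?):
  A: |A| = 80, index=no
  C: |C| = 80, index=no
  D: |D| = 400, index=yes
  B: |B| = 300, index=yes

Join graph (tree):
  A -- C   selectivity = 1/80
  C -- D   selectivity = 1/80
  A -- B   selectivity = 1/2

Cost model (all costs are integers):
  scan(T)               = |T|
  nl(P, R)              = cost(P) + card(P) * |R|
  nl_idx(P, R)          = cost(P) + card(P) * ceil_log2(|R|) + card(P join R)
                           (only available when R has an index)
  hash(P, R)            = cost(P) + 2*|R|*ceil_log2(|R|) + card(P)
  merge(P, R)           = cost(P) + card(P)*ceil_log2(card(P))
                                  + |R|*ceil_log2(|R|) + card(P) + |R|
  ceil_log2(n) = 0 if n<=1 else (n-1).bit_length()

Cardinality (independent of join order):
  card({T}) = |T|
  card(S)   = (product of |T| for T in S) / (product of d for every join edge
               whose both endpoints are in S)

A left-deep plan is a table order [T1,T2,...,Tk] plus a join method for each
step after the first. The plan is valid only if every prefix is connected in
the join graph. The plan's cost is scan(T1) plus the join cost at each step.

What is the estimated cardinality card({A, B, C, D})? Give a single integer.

60000

Tables in S: A(80), B(300), C(80), D(400)
Edges inside S: A-C(d=80), C-D(d=80), A-B(d=2)
numerator = 80 * 300 * 80 * 400 = 768000000
denominator = 80 * 80 * 2 = 12800
card(S) = 768000000 / 12800 = 60000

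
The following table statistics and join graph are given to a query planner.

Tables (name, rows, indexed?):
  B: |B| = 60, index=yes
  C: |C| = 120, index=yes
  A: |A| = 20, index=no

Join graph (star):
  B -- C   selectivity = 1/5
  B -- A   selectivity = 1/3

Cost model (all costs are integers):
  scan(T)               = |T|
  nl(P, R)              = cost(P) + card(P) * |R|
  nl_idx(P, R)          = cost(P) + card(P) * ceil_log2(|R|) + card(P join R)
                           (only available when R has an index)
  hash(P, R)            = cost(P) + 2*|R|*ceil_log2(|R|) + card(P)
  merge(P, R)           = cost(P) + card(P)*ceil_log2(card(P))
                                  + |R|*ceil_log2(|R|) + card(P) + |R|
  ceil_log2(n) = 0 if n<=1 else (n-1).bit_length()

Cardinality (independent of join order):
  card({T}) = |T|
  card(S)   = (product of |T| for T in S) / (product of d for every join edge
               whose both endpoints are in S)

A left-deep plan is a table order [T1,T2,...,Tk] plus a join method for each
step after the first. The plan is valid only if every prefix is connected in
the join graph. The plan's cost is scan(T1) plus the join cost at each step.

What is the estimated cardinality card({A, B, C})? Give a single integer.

9600

Tables in S: A(20), B(60), C(120)
Edges inside S: B-C(d=5), B-A(d=3)
numerator = 20 * 60 * 120 = 144000
denominator = 5 * 3 = 15
card(S) = 144000 / 15 = 9600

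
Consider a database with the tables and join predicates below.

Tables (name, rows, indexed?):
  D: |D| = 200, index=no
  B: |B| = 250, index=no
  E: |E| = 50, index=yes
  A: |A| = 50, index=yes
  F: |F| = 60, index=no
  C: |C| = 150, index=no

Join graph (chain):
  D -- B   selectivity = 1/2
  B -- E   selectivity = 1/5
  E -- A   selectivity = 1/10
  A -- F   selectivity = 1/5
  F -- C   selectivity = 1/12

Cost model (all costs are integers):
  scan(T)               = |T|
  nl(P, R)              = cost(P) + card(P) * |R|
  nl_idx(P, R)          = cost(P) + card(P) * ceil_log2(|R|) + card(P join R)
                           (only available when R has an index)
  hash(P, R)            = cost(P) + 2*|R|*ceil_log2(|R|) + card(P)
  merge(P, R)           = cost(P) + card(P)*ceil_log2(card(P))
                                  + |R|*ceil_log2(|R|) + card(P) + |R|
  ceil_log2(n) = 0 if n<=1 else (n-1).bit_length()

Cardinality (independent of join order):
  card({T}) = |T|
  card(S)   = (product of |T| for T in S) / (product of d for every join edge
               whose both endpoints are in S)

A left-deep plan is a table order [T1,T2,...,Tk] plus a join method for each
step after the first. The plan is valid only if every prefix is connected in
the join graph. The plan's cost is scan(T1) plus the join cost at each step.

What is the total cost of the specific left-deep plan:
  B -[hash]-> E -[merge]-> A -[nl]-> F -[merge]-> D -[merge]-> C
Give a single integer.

378637100

step 1: scan B: cost=250, card=250
step 2: join E via hash
    card(P join E) = 250*50/(5) = 2500
    cost = 250 + 2*50*6 + 250 = 1100
step 3: join A via merge
    card(P join A) = 2500*50/(10) = 12500
    cost = 1100 + 2500*12 + 50*6 + 2500 + 50 = 33950
step 4: join F via nl
    card(P join F) = 12500*60/(5) = 150000
    cost = 33950 + 12500*60 = 783950
step 5: join D via merge
    card(P join D) = 150000*200/(2) = 15000000
    cost = 783950 + 150000*18 + 200*8 + 150000 + 200 = 3635750
step 6: join C via merge
    card(P join C) = 15000000*150/(12) = 187500000
    cost = 3635750 + 15000000*24 + 150*8 + 15000000 + 150 = 378637100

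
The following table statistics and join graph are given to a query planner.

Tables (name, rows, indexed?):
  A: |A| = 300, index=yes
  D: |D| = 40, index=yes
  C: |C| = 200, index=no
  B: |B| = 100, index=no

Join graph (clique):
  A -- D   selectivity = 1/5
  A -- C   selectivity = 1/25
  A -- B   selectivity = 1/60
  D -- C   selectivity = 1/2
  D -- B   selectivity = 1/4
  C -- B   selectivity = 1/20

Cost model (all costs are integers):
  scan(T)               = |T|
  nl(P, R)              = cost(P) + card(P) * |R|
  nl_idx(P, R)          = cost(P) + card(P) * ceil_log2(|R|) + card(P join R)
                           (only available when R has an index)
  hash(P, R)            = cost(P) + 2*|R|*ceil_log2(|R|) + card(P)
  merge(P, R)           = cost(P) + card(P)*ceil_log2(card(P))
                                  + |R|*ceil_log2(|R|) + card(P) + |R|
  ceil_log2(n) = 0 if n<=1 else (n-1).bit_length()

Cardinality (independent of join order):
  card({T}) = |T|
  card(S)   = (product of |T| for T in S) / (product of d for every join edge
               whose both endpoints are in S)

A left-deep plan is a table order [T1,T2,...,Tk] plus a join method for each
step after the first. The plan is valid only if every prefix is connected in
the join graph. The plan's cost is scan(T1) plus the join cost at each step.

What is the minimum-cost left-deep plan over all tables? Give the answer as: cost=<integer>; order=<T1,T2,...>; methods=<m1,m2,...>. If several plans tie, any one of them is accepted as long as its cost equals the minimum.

Selinger DP (subsets sized 1..n):
  {A}: scan cost=300, card=300
  {D}: scan cost=40, card=40
  {C}: scan cost=200, card=200
  {B}: scan cost=100, card=100
  {AD}: card=2400; try (D,hash)→1080, (A,nl_idx)→2800, (A,merge)→3320, (D,merge)→3580, (D,nl_idx)→4500, (A,hash)→5480 …(+2); best=1080 via (D,hash)
  {AC}: card=2400; try (C,hash)→3800, (A,nl_idx)→4400, (A,merge)→5000, (C,merge)→5100, (A,hash)→5800, (A,nl)→60200 …(+1); best=3800 via (C,hash)
  {AB}: card=500; try (A,nl_idx)→1500, (B,hash)→2000, (A,merge)→3900, (B,merge)→4100, (A,hash)→5600, (A,nl)→30100 …(+1); best=1500 via (A,nl_idx)
  {CD}: card=4000; try (D,hash)→880, (C,merge)→2120, (D,merge)→2280, (C,hash)→3280, (D,nl_idx)→5400, (C,nl)→8040 …(+1); best=880 via (D,hash)
  {BD}: card=1000; try (D,hash)→680, (B,merge)→1120, (D,merge)→1180, (B,hash)→1480, (D,nl_idx)→1700, (B,nl)→4040 …(+1); best=680 via (D,hash)
  {BC}: card=1000; try (B,hash)→1800, (C,merge)→2700, (B,merge)→2800, (C,hash)→3400, (C,nl)→20100, (B,nl)→20200; best=1800 via (B,hash)
  {ACD}: card=9600; try (D,hash)→6680, (C,hash)→6680, (A,hash)→10280, (D,nl_idx)→27800, (C,merge)→34080, (D,merge)→35280 …(+5); best=6680 via (D,hash)
  {ABD}: card=1000; try (D,hash)→2480, (B,hash)→4880, (D,nl_idx)→5500, (D,merge)→6780, (A,hash)→7080, (A,nl_idx)→10680 …(+5); best=2480 via (D,hash)
  {ABC}: card=200; try (C,hash)→5200, (B,hash)→7600, (A,hash)→8200, (C,merge)→8300, (A,nl_idx)→11000, (A,merge)→15800 …(+4); best=5200 via (C,hash)
  {BCD}: card=5000; try (D,hash)→3280, (C,hash)→4880, (B,hash)→6280, (D,nl_idx)→12800, (D,merge)→13080, (C,merge)→13480 …(+4); best=3280 via (D,hash)
  {ABCD}: card=200; try (D,hash)→5880, (D,nl_idx)→6600, (C,hash)→6680, (D,merge)→7280, (D,nl)→13200, (A,hash)→13680 …(+8); best=5880 via (D,hash)

cost=5880; order=B,A,C,D; methods=nl_idx,hash,hash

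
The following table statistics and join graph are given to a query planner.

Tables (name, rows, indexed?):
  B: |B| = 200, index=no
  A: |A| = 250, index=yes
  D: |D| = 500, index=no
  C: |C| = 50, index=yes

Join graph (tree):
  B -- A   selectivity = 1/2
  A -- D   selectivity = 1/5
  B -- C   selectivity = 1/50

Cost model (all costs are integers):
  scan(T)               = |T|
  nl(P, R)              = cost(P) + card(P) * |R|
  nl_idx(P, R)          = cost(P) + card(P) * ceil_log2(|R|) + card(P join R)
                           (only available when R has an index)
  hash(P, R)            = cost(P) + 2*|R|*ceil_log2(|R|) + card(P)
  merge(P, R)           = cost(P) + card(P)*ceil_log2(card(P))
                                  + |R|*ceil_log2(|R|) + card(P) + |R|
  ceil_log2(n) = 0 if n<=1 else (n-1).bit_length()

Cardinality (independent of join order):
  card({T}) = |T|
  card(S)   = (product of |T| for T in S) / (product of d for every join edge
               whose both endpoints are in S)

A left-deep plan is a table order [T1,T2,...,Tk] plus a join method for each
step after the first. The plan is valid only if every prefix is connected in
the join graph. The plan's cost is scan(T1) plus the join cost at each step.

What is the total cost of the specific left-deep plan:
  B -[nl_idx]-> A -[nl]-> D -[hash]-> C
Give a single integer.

step 1: scan B: cost=200, card=200
step 2: join A via nl_idx
    card(P join A) = 200*250/(2) = 25000
    cost = 200 + 200*8 + 25000 = 26800
step 3: join D via nl
    card(P join D) = 25000*500/(5) = 2500000
    cost = 26800 + 25000*500 = 12526800
step 4: join C via hash
    card(P join C) = 2500000*50/(50) = 2500000
    cost = 12526800 + 2*50*6 + 2500000 = 15027400

15027400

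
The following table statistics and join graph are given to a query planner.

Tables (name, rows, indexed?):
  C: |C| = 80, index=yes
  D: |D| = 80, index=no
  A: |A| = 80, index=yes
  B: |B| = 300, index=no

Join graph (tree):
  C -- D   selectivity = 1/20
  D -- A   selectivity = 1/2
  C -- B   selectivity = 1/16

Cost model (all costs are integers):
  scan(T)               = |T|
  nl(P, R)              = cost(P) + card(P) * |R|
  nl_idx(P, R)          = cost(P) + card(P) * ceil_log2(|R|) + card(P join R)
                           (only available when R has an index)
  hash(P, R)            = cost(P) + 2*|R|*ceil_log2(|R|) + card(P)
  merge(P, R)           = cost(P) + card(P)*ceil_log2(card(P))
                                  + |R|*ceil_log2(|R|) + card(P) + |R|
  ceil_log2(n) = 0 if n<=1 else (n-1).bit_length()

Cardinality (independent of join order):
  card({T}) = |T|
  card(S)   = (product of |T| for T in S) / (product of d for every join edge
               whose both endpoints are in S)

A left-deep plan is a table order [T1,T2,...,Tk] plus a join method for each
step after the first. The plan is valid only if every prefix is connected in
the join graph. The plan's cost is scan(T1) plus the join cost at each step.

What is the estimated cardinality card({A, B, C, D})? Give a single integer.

240000

Tables in S: A(80), B(300), C(80), D(80)
Edges inside S: C-D(d=20), D-A(d=2), C-B(d=16)
numerator = 80 * 300 * 80 * 80 = 153600000
denominator = 20 * 2 * 16 = 640
card(S) = 153600000 / 640 = 240000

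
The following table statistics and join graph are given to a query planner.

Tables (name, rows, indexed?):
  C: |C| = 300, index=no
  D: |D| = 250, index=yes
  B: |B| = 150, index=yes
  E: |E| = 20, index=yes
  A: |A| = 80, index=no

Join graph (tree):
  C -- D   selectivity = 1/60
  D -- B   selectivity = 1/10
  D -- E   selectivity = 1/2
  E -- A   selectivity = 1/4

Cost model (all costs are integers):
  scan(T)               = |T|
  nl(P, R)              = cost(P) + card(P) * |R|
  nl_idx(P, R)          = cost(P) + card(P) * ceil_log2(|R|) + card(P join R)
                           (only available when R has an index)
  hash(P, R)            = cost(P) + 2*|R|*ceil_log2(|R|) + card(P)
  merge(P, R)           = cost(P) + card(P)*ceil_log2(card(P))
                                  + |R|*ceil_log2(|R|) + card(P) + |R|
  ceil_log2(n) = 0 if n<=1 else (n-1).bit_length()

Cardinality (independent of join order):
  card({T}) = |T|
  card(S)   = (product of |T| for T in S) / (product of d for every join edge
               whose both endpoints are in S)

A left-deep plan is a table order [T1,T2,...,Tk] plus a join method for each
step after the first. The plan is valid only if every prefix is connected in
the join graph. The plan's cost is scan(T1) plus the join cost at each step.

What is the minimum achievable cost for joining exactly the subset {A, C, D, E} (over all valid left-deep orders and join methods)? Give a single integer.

Selinger DP over subsets of {A,C,D,E}:
  {C}: scan cost=300, card=300
  {D}: scan cost=250, card=250
  {E}: scan cost=20, card=20
  {A}: scan cost=80, card=80
  {CD}: card=1250; try (D,nl_idx)→3950, (D,hash)→4600, (C,merge)→5500, (D,merge)→5550, (C,hash)→5900, (C,nl)→75250 …(+1); best=3950 via (D,nl_idx)
  {DE}: card=2500; try (E,hash)→700, (D,merge)→2390, (E,merge)→2620, (D,nl_idx)→2680, (E,nl_idx)→4000, (D,hash)→4040 …(+2); best=700 via (E,hash)
  {AE}: card=400; try (E,hash)→360, (A,merge)→780, (E,merge)→840, (E,nl_idx)→880, (A,hash)→1160, (A,nl)→1620 …(+1); best=360 via (E,hash)
  {CDE}: card=12500; try (E,hash)→5400, (C,hash)→8600, (E,merge)→19070, (E,nl_idx)→22700, (E,nl)→28950, (C,merge)→36200 …(+1); best=5400 via (E,hash)
  {ADE}: card=50000; try (A,hash)→4320, (D,hash)→4760, (D,merge)→6610, (A,merge)→33840, (D,nl_idx)→53560, (D,nl)→100360 …(+1); best=4320 via (A,hash)
  {ACDE}: card=250000; try (A,hash)→19020, (C,hash)→59720, (A,merge)→193540, (C,merge)→857320, (A,nl)→1005400, (C,nl)→15004320; best=19020 via (A,hash)

19020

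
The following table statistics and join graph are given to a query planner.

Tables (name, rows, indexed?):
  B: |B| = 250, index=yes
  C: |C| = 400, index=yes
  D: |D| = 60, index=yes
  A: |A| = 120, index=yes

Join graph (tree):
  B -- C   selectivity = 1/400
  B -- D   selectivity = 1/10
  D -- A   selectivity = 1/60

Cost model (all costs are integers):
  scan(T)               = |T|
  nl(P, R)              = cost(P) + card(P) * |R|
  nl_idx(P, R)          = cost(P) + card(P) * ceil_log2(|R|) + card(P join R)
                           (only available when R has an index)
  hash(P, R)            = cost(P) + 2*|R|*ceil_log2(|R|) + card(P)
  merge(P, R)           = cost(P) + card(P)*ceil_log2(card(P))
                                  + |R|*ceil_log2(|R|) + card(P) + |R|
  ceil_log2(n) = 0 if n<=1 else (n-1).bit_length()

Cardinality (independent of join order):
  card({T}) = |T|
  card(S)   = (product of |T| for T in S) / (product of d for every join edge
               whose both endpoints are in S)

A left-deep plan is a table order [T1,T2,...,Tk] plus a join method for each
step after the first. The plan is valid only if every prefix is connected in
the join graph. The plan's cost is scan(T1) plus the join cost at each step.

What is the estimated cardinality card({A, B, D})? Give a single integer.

Tables in S: A(120), B(250), D(60)
Edges inside S: B-D(d=10), D-A(d=60)
numerator = 120 * 250 * 60 = 1800000
denominator = 10 * 60 = 600
card(S) = 1800000 / 600 = 3000

3000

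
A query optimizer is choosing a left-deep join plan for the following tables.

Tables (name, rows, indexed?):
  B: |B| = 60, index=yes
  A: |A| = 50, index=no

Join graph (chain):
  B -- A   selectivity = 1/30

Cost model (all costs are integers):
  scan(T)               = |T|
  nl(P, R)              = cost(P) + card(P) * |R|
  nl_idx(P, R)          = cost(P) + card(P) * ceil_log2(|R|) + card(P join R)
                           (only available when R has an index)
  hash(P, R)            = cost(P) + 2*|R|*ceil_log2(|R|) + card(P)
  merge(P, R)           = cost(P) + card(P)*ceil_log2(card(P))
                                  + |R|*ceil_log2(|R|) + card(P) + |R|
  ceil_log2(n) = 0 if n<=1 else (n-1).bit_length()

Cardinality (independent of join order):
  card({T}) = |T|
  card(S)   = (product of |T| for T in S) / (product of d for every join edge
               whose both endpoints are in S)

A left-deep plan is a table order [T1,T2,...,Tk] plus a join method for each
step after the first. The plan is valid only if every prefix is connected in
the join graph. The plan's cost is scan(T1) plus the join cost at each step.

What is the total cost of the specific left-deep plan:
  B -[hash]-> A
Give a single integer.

720

step 1: scan B: cost=60, card=60
step 2: join A via hash
    card(P join A) = 60*50/(30) = 100
    cost = 60 + 2*50*6 + 60 = 720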